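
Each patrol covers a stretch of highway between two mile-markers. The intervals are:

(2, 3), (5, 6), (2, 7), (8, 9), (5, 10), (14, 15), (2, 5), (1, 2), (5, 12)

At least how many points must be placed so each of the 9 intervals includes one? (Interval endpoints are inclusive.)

4

Sorted: [1,2] [2,3] [2,5] [5,6] [2,7] [8,9] [5,10] [5,12] [14,15]
{[1,2],[2,3],[2,5]} hit by 2; {[5,6],[2,7]} hit by 6; {[8,9],[5,10],[5,12]} hit by 9; {[14,15]} hit by 15.
Points: 2, 6, 9, 15 (4 total).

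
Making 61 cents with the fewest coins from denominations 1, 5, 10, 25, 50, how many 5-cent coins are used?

0

Use the largest denomination that fits, subtract, and repeat.
61 = 1×50 + 1×10 + 1×1
Count of 5: 0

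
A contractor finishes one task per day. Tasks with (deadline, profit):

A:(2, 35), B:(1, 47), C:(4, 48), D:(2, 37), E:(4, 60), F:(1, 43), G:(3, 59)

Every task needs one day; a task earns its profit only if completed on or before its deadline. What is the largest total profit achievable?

By profit: E(d4,60), G(d3,59), C(d4,48), B(d1,47), F(d1,43), D(d2,37), A(d2,35)
E→slot 4; G→slot 3; C→slot 2; B→slot 1; F skipped; D skipped; A skipped.
Profit = 47 + 48 + 59 + 60 = 214

214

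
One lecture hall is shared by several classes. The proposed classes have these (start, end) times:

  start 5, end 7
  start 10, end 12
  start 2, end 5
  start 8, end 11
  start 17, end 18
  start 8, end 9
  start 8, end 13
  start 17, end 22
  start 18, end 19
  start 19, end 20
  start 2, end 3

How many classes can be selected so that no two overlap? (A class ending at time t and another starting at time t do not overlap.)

7

By end time: (2,3), (2,5), (5,7), (8,9), (8,11), (10,12), (8,13), (17,18), (18,19), (19,20), (17,22).
Pick (2,3); next start ≥ 3 → (5,7); next start ≥ 7 → (8,9); next start ≥ 9 → (10,12); next start ≥ 12 → (17,18); next start ≥ 18 → (18,19); next start ≥ 19 → (19,20).
Selected 7 classes.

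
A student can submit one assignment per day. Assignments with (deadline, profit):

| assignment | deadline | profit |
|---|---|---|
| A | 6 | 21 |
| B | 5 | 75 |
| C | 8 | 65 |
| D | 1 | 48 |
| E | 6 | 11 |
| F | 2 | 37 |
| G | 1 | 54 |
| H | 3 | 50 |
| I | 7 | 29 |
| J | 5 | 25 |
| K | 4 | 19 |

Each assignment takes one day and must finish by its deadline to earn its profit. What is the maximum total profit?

By profit: B(d5,75), C(d8,65), G(d1,54), H(d3,50), D(d1,48), F(d2,37), I(d7,29), J(d5,25), A(d6,21), K(d4,19), E(d6,11)
B→slot 5; C→slot 8; G→slot 1; H→slot 3; D skipped; F→slot 2; I→slot 7; J→slot 4; A→slot 6; K skipped; E skipped.
Profit = 54 + 37 + 50 + 25 + 75 + 21 + 29 + 65 = 356

356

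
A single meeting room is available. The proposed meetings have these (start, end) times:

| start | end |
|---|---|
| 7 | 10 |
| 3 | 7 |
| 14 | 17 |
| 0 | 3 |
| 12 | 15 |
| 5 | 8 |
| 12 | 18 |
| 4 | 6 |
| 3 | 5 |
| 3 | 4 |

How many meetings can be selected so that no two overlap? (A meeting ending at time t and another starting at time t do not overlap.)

By end time: (0,3), (3,4), (3,5), (4,6), (3,7), (5,8), (7,10), (12,15), (14,17), (12,18).
Pick (0,3); next start ≥ 3 → (3,4); next start ≥ 4 → (4,6); next start ≥ 6 → (7,10); next start ≥ 10 → (12,15).
Selected 5 meetings.

5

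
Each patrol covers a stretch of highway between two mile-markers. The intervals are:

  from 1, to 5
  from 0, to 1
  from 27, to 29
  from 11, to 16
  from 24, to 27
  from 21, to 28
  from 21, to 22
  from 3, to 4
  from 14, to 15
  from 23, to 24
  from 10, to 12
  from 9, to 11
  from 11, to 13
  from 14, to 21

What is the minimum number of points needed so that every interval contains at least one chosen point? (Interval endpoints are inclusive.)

Process intervals by earliest right end; each time one isn't hit yet, stab at its right endpoint.
Sorted: [0,1] [3,4] [1,5] [9,11] [10,12] [11,13] [14,15] [11,16] [14,21] [21,22] [23,24] [24,27] [21,28] [27,29]
{[0,1]} hit by 1; {[3,4],[1,5]} hit by 4; {[9,11],[10,12],[11,13]} hit by 11; {[14,15],[11,16],[14,21]} hit by 15; {[21,22]} hit by 22; {[23,24],[24,27],[21,28]} hit by 24; {[27,29]} hit by 29.
Points: 1, 4, 11, 15, 22, 24, 29 (7 total).

7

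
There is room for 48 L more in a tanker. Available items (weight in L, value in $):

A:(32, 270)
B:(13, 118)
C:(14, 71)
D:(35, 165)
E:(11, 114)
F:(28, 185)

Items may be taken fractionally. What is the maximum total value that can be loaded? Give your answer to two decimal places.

434.50

Greedy by value/weight ratio, highest first.
Order: E (114/11=10.36) > B (118/13=9.08) > A (270/32=8.44) > F (185/28=6.61) > C (71/14=5.07) > D (165/35=4.71)
Fill: take E (11 @ 114) → take B (13 @ 118) → take 24/32 of A → 202.50; 48/48 used.
Total value = 434.50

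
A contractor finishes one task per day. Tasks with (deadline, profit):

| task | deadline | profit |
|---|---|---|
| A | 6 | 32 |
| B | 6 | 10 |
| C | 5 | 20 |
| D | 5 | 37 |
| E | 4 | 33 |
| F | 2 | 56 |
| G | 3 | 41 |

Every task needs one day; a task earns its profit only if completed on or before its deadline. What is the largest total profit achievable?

Profit order: F=56 G=41 D=37 E=33 A=32 C=20 B=10
Assign: F→slot 2, G→slot 3, D→slot 5, E→slot 4, A→slot 6, C→slot 1, B skipped.
Slots: [1:C] [2:F] [3:G] [4:E] [5:D] [6:A]
Profit = 20 + 56 + 41 + 33 + 37 + 32 = 219

219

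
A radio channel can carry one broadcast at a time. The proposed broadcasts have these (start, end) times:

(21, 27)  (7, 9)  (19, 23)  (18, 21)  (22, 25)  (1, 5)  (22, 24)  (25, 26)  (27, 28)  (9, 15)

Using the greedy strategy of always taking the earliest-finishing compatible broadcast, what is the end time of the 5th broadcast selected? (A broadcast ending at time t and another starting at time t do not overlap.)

24

Greedy by earliest finish: after sorting by end time, pick each interval compatible with the last pick.
Sorted by end: (1,5)  (7,9)  (9,15)  (18,21)  (19,23)  (22,24)  (22,25)  (25,26)  (21,27)  (27,28)
take (1,5); take (7,9); take (9,15); take (18,21); take (22,24); take (25,26); skip (21,27); take (27,28).
Selected: (1,5) (7,9) (9,15) (18,21) (22,24) (25,26) (27,28)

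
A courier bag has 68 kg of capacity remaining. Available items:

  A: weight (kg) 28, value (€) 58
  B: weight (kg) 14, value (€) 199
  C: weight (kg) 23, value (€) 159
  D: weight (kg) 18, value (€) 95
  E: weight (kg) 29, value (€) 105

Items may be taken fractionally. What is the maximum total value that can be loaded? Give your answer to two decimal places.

Order: B (199/14=14.21) > C (159/23=6.91) > D (95/18=5.28) > E (105/29=3.62) > A (58/28=2.07)
Fill: take B (14 @ 199) → take C (23 @ 159) → take D (18 @ 95) → take 13/29 of E → 47.07; 68/68 used.
Total value = 500.07

500.07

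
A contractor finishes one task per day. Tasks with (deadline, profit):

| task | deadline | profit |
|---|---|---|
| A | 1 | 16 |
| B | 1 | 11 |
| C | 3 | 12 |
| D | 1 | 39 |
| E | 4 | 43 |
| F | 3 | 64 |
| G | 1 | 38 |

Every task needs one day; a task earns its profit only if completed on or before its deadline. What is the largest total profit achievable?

158

Sort by profit descending; place each in the latest free slot ≤ its deadline.
By profit: F(d3,64), E(d4,43), D(d1,39), G(d1,38), A(d1,16), C(d3,12), B(d1,11)
F→slot 3; E→slot 4; D→slot 1; G skipped; A skipped; C→slot 2; B skipped.
Profit = 39 + 12 + 64 + 43 = 158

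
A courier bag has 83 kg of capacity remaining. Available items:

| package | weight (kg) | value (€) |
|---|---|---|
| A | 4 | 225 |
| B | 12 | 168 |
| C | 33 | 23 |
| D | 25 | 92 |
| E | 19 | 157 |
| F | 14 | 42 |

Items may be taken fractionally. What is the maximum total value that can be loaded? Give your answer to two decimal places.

690.27

Greedy by value/weight ratio, highest first.
Order: A (225/4=56.25) > B (168/12=14.00) > E (157/19=8.26) > D (92/25=3.68) > F (42/14=3.00) > C (23/33=0.70)
Fill: take A (4 @ 225) → take B (12 @ 168) → take E (19 @ 157) → take D (25 @ 92) → take F (14 @ 42) → take 9/33 of C → 6.27; 83/83 used.
Total value = 690.27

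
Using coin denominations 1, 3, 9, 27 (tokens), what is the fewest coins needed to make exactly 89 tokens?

Greedy: take as many of the largest coin as possible, then repeat with the remainder.
89 − 3×27→8 − 2×3→2 − 2×1→0
Total coins = 3 + 2 + 2 = 7

7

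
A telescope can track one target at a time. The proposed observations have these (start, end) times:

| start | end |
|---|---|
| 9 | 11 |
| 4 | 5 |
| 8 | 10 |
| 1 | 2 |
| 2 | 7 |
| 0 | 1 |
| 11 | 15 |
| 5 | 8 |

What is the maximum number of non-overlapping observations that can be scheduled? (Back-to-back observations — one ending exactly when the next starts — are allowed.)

Order by finish time; keep every interval that doesn't clash with the previous kept one.
Sorted by end: (0,1)  (1,2)  (4,5)  (2,7)  (5,8)  (8,10)  (9,11)  (11,15)
take (0,1); take (1,2); take (4,5); skip (2,7); take (5,8); take (8,10); skip (9,11); take (11,15).
Selected 6 observations.

6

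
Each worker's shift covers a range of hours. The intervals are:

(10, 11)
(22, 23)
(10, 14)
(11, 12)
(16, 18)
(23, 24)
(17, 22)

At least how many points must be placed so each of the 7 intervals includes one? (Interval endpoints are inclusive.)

Sorted: [10,11] [11,12] [10,14] [16,18] [17,22] [22,23] [23,24]
{[10,11],[11,12],[10,14]} hit by 11; {[16,18],[17,22]} hit by 18; {[22,23],[23,24]} hit by 23.
Points: 11, 18, 23 (3 total).

3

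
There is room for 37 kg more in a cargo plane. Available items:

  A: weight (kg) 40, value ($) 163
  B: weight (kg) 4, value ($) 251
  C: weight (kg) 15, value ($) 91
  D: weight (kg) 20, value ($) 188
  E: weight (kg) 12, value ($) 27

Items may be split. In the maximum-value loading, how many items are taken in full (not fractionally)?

Greedy by value/weight ratio, highest first.
Ratios (sorted): B 62.75, D 9.40, C 6.07, A 4.08, E 2.25
take B (4 @ 251); take D (20 @ 188); take 13/15 of C → 78.87. Capacity used 37/37.
2 item(s) taken whole; one partial (take 13/15 of C).

2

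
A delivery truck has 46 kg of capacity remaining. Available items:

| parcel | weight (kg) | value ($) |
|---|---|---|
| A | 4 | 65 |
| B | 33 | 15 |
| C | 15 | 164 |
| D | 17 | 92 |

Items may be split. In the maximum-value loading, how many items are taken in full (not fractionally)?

Order: A (65/4=16.25) > C (164/15=10.93) > D (92/17=5.41) > B (15/33=0.45)
Fill: take A (4 @ 65) → take C (15 @ 164) → take D (17 @ 92) → take 10/33 of B → 4.55; 46/46 used.
3 item(s) taken whole; one partial (take 10/33 of B).

3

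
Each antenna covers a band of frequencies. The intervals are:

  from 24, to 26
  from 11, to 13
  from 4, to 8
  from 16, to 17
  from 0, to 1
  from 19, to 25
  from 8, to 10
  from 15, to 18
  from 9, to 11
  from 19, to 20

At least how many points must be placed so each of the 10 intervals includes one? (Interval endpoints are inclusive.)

6

Process intervals by earliest right end; each time one isn't hit yet, stab at its right endpoint.
Sorted: [0,1] [4,8] [8,10] [9,11] [11,13] [16,17] [15,18] [19,20] [19,25] [24,26]
{[0,1]} hit by 1; {[4,8],[8,10]} hit by 8; {[9,11],[11,13]} hit by 11; {[16,17],[15,18]} hit by 17; {[19,20],[19,25]} hit by 20; {[24,26]} hit by 26.
Points: 1, 8, 11, 17, 20, 26 (6 total).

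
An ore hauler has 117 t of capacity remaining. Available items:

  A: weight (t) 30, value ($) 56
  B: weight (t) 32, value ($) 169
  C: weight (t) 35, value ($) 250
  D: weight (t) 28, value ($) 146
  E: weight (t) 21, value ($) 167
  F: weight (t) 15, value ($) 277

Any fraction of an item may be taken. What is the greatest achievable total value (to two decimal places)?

936.00

Greedy by value/weight ratio, highest first.
Ratios (sorted): F 18.47, E 7.95, C 7.14, B 5.28, D 5.21, A 1.87
take F (15 @ 277); take E (21 @ 167); take C (35 @ 250); take B (32 @ 169); take 14/28 of D → 73.00. Capacity used 117/117.
Total value = 936.00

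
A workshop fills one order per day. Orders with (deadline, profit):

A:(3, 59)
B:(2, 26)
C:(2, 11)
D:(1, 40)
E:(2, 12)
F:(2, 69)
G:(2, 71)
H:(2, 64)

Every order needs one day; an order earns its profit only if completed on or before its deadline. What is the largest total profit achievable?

199

Sort by profit descending; place each in the latest free slot ≤ its deadline.
By profit: G(d2,71), F(d2,69), H(d2,64), A(d3,59), D(d1,40), B(d2,26), E(d2,12), C(d2,11)
G→slot 2; F→slot 1; H skipped; A→slot 3; D skipped; B skipped; E skipped; C skipped.
Profit = 69 + 71 + 59 = 199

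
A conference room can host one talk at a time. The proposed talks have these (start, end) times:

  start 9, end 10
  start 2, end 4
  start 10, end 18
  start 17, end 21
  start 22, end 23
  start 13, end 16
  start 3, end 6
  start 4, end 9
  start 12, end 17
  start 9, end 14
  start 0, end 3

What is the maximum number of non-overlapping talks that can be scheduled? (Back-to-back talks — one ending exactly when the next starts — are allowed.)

6

Greedy by earliest finish: after sorting by end time, pick each interval compatible with the last pick.
Sorted by end: (0,3)  (2,4)  (3,6)  (4,9)  (9,10)  (9,14)  (13,16)  (12,17)  (10,18)  (17,21)  (22,23)
take (0,3); take (3,6); skip (4,9); take (9,10); skip (9,14); take (13,16); take (17,21); take (22,23).
Selected 6 talks.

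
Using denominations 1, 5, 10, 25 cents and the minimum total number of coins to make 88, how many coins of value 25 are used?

Greedy: take as many of the largest coin as possible, then repeat with the remainder.
88 − 3×25→13 − 1×10→3 − 3×1→0
Count of 25: 3

3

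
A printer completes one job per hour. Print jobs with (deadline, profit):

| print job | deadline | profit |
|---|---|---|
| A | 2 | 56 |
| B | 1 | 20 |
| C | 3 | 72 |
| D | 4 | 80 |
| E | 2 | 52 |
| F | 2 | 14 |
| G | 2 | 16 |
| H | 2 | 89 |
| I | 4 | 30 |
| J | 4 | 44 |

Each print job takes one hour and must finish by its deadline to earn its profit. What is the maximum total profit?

297

Take jobs in profit order; each goes to the latest open slot no later than its deadline.
By profit: H(d2,89), D(d4,80), C(d3,72), A(d2,56), E(d2,52), J(d4,44), I(d4,30), B(d1,20), G(d2,16), F(d2,14)
H→slot 2; D→slot 4; C→slot 3; A→slot 1; E skipped; J skipped; I skipped; B skipped; G skipped; F skipped.
Profit = 56 + 89 + 72 + 80 = 297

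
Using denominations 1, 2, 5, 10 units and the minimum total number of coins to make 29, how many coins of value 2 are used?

Greedy: take as many of the largest coin as possible, then repeat with the remainder.
29 = 2×10 + 1×5 + 2×2
Count of 2: 2

2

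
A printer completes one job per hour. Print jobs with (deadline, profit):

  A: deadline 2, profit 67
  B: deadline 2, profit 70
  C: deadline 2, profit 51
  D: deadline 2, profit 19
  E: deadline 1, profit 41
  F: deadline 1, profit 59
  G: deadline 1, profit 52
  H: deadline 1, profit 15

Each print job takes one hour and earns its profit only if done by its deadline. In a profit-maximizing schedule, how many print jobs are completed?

By profit: B(d2,70), A(d2,67), F(d1,59), G(d1,52), C(d2,51), E(d1,41), D(d2,19), H(d1,15)
B→slot 2; A→slot 1; F skipped; G skipped; C skipped; E skipped; D skipped; H skipped.
2 of 8 scheduled.

2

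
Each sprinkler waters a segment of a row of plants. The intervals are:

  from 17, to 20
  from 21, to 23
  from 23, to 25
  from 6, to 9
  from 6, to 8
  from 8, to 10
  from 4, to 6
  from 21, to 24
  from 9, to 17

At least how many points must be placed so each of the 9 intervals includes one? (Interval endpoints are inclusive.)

4

Sort by right endpoint; whenever an interval is uncovered, place a point at its right end.
By right end: [4,6]  [6,8]  [6,9]  [8,10]  [9,17]  [17,20]  [21,23]  [21,24]  [23,25]
[4,6] uncovered → point at 6; [8,10] uncovered → point at 10; [17,20] uncovered → point at 20; [21,23] uncovered → point at 23.
Points: 6, 10, 20, 23 (4 total).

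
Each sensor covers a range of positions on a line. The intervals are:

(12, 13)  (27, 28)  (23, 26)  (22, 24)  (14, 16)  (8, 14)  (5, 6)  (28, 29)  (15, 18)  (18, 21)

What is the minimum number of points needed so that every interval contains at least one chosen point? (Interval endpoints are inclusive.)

6

Process intervals by earliest right end; each time one isn't hit yet, stab at its right endpoint.
Sorted: [5,6] [12,13] [8,14] [14,16] [15,18] [18,21] [22,24] [23,26] [27,28] [28,29]
{[5,6]} hit by 6; {[12,13],[8,14]} hit by 13; {[14,16],[15,18]} hit by 16; {[18,21]} hit by 21; {[22,24],[23,26]} hit by 24; {[27,28],[28,29]} hit by 28.
Points: 6, 13, 16, 21, 24, 28 (6 total).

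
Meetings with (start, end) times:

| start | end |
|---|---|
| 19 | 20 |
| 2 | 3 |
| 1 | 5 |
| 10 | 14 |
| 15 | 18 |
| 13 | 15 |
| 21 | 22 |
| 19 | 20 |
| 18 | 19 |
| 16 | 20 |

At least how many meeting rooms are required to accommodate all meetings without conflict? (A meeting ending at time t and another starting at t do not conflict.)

3

Count concurrent intervals with a sweep; the peak is the room count.
Events (time:±→running): 1:+→1 2:+→2 3:-→1 5:-→0 10:+→1 13:+→2 14:-→1 15:-→0 15:+→1 16:+→2 18:-→1 18:+→2 19:-→1 19:+→2 19:+→3 … peak 3.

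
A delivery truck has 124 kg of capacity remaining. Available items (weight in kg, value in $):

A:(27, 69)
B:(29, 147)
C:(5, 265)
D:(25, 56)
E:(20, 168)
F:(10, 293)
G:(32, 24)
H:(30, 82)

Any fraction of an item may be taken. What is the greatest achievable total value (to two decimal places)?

1030.72

Ratios (sorted): C 53.00, F 29.30, E 8.40, B 5.07, H 2.73, A 2.56, D 2.24, G 0.75
take C (5 @ 265); take F (10 @ 293); take E (20 @ 168); take B (29 @ 147); take H (30 @ 82); take A (27 @ 69); take 3/25 of D → 6.72. Capacity used 124/124.
Total value = 1030.72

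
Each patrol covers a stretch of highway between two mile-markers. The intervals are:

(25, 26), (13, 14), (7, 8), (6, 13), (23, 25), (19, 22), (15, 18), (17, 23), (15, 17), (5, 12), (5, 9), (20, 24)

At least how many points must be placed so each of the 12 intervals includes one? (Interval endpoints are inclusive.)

5

Process intervals by earliest right end; each time one isn't hit yet, stab at its right endpoint.
By right end: [7,8]  [5,9]  [5,12]  [6,13]  [13,14]  [15,17]  [15,18]  [19,22]  [17,23]  [20,24]  [23,25]  [25,26]
[7,8] uncovered → point at 8; [13,14] uncovered → point at 14; [15,17] uncovered → point at 17; [19,22] uncovered → point at 22; [23,25] uncovered → point at 25.
Points: 8, 14, 17, 22, 25 (5 total).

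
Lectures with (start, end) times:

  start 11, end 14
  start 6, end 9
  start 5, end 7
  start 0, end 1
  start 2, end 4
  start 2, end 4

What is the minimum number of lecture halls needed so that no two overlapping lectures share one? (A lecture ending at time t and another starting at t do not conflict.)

Events (time:±→running): 0:+→1 1:-→0 2:+→1 2:+→2 … peak 2.

2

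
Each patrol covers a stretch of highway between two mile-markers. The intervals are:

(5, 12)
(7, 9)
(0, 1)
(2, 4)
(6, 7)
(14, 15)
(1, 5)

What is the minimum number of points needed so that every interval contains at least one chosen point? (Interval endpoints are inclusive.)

Sorted: [0,1] [2,4] [1,5] [6,7] [7,9] [5,12] [14,15]
{[0,1]} hit by 1; {[2,4],[1,5]} hit by 4; {[6,7],[7,9],[5,12]} hit by 7; {[14,15]} hit by 15.
Points: 1, 4, 7, 15 (4 total).

4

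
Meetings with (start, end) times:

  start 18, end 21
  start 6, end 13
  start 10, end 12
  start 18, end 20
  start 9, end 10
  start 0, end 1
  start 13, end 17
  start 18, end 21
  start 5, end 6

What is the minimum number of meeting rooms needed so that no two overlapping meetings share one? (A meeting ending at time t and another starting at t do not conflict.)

3

starts: [0, 5, 6, 9, 10, 13, 18, 18, 18]
ends:   [1, 6, 10, 12, 13, 17, 20, 21, 21]
s0→1 e1→0 s5→1 e6→0 s6→1 s9→2 e10→1 s10→2 e12→1 e13→0 s13→1 e17→0 s18→1 s18→2 s18→3  — peak 3.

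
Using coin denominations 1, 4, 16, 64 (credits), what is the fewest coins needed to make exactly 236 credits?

8

Use the largest denomination that fits, subtract, and repeat.
236 − 3×64→44 − 2×16→12 − 3×4→0
Total coins = 3 + 2 + 3 = 8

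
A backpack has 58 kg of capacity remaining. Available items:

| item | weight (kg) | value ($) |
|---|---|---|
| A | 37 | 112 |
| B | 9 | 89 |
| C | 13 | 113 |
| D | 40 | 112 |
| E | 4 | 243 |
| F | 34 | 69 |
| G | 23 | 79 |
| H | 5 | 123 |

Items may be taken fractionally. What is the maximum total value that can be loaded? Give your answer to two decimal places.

Order: E (243/4=60.75) > H (123/5=24.60) > B (89/9=9.89) > C (113/13=8.69) > G (79/23=3.43) > A (112/37=3.03) > D (112/40=2.80) > F (69/34=2.03)
Fill: take E (4 @ 243) → take H (5 @ 123) → take B (9 @ 89) → take C (13 @ 113) → take G (23 @ 79) → take 4/37 of A → 12.11; 58/58 used.
Total value = 659.11

659.11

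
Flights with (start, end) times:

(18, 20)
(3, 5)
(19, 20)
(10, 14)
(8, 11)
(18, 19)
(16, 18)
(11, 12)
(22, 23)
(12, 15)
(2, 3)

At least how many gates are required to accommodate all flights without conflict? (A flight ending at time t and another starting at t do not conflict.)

2

Count concurrent intervals with a sweep; the peak is the room count.
Events (time:±→running): 2:+→1 3:-→0 3:+→1 5:-→0 8:+→1 10:+→2 … peak 2.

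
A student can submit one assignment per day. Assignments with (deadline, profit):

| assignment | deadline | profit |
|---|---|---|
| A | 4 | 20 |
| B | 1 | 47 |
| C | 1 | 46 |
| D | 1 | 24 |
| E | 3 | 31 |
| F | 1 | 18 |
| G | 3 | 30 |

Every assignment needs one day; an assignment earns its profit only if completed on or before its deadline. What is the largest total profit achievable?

Take jobs in profit order; each goes to the latest open slot no later than its deadline.
Profit order: B=47 C=46 E=31 G=30 D=24 A=20 F=18
Assign: B→slot 1, C skipped, E→slot 3, G→slot 2, D skipped, A→slot 4, F skipped.
Slots: [1:B] [2:G] [3:E] [4:A]
Profit = 47 + 30 + 31 + 20 = 128

128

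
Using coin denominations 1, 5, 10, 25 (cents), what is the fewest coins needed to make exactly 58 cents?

6

Use the largest denomination that fits, subtract, and repeat.
58 − 2×25→8 − 1×5→3 − 3×1→0
Total coins = 2 + 1 + 3 = 6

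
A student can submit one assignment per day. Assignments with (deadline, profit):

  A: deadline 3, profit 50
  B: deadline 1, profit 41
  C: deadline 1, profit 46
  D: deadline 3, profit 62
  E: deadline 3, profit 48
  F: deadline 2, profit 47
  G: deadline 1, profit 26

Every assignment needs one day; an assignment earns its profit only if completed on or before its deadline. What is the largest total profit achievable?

160

By profit: D(d3,62), A(d3,50), E(d3,48), F(d2,47), C(d1,46), B(d1,41), G(d1,26)
D→slot 3; A→slot 2; E→slot 1; F skipped; C skipped; B skipped; G skipped.
Profit = 48 + 50 + 62 = 160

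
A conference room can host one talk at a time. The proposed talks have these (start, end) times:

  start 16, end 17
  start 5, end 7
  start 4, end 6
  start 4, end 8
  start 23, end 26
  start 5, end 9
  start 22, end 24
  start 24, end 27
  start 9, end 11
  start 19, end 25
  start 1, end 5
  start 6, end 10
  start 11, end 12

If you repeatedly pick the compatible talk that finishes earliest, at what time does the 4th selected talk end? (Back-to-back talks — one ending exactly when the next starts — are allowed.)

By end time: (1,5), (4,6), (5,7), (4,8), (5,9), (6,10), (9,11), (11,12), (16,17), (22,24), (19,25), (23,26), (24,27).
Pick (1,5); next start ≥ 5 → (5,7); next start ≥ 7 → (9,11); next start ≥ 11 → (11,12); next start ≥ 12 → (16,17); next start ≥ 17 → (22,24); next start ≥ 24 → (24,27).
Selected: (1,5) (5,7) (9,11) (11,12) (16,17) (22,24) (24,27)

12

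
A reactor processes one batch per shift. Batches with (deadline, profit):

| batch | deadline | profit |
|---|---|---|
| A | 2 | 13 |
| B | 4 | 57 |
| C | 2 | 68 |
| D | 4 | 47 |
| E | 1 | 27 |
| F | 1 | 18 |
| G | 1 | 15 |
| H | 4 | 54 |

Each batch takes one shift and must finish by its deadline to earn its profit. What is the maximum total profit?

226

Sort by profit descending; place each in the latest free slot ≤ its deadline.
By profit: C(d2,68), B(d4,57), H(d4,54), D(d4,47), E(d1,27), F(d1,18), G(d1,15), A(d2,13)
C→slot 2; B→slot 4; H→slot 3; D→slot 1; E skipped; F skipped; G skipped; A skipped.
Profit = 47 + 68 + 54 + 57 = 226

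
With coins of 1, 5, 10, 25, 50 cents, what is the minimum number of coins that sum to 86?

4

Greedy: take as many of the largest coin as possible, then repeat with the remainder.
86 − 1×50→36 − 1×25→11 − 1×10→1 − 1×1→0
Total coins = 1 + 1 + 1 + 1 = 4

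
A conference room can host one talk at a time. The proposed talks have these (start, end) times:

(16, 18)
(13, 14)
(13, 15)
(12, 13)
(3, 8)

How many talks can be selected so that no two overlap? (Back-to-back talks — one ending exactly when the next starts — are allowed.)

By end time: (3,8), (12,13), (13,14), (13,15), (16,18).
Pick (3,8); next start ≥ 8 → (12,13); next start ≥ 13 → (13,14); next start ≥ 14 → (16,18).
Selected 4 talks.

4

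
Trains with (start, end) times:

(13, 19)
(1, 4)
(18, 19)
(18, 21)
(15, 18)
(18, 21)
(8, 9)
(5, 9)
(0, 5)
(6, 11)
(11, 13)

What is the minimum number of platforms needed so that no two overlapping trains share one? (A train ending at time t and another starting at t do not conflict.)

4

The answer is the maximum number of intervals overlapping at any instant.
Events (time:±→running): 0:+→1 1:+→2 4:-→1 5:-→0 5:+→1 6:+→2 8:+→3 9:-→2 9:-→1 11:-→0 11:+→1 13:-→0 13:+→1 15:+→2 18:-→1 18:+→2 18:+→3 18:+→4 … peak 4.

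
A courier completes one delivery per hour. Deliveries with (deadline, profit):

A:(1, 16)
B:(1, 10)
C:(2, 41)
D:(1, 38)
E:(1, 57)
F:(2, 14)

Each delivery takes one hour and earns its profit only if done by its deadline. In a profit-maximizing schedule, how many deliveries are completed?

2

By profit: E(d1,57), C(d2,41), D(d1,38), A(d1,16), F(d2,14), B(d1,10)
E→slot 1; C→slot 2; D skipped; A skipped; F skipped; B skipped.
2 of 6 scheduled.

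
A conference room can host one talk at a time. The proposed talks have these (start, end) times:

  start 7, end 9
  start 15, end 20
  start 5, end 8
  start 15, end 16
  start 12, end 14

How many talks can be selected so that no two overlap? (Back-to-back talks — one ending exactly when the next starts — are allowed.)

3

Order by finish time; keep every interval that doesn't clash with the previous kept one.
By end time: (5,8), (7,9), (12,14), (15,16), (15,20).
Pick (5,8); next start ≥ 8 → (12,14); next start ≥ 14 → (15,16).
Selected 3 talks.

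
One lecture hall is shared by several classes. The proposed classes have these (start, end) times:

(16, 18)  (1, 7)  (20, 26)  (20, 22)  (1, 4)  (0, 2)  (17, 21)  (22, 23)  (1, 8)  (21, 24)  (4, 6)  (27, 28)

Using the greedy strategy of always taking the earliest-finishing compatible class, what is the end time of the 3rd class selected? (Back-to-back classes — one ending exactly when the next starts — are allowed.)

Greedy by earliest finish: after sorting by end time, pick each interval compatible with the last pick.
Sorted by end: (0,2)  (1,4)  (4,6)  (1,7)  (1,8)  (16,18)  (17,21)  (20,22)  (22,23)  (21,24)  (20,26)  (27,28)
take (0,2); skip (1,4); take (4,6); skip (1,7); take (16,18); skip (17,21); take (20,22); take (22,23); take (27,28).
Selected: (0,2) (4,6) (16,18) (20,22) (22,23) (27,28)

18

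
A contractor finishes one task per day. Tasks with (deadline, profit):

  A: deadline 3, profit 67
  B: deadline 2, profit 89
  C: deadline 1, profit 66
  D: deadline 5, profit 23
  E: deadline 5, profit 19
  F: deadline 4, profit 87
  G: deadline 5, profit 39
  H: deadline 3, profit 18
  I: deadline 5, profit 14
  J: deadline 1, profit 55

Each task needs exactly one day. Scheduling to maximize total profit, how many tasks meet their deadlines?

Take jobs in profit order; each goes to the latest open slot no later than its deadline.
Profit order: B=89 F=87 A=67 C=66 J=55 G=39 D=23 E=19 H=18 I=14
Assign: B→slot 2, F→slot 4, A→slot 3, C→slot 1, J skipped, G→slot 5, D skipped, E skipped, H skipped, I skipped.
Slots: [1:C] [2:B] [3:A] [4:F] [5:G]
5 of 10 scheduled.

5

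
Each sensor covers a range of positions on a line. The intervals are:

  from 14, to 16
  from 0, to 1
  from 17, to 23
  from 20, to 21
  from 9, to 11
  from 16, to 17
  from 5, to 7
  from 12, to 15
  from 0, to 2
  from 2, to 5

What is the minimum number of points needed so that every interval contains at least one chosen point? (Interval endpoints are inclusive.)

6

Process intervals by earliest right end; each time one isn't hit yet, stab at its right endpoint.
By right end: [0,1]  [0,2]  [2,5]  [5,7]  [9,11]  [12,15]  [14,16]  [16,17]  [20,21]  [17,23]
[0,1] uncovered → point at 1; [2,5] uncovered → point at 5; [9,11] uncovered → point at 11; [12,15] uncovered → point at 15; [16,17] uncovered → point at 17; [20,21] uncovered → point at 21.
Points: 1, 5, 11, 15, 17, 21 (6 total).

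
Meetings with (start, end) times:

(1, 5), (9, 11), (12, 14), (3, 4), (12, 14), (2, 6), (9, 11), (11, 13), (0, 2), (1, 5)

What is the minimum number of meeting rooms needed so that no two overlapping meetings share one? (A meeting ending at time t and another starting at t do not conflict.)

The answer is the maximum number of intervals overlapping at any instant.
starts: [0, 1, 1, 2, 3, 9, 9, 11, 12, 12]
ends:   [2, 4, 5, 5, 6, 11, 11, 13, 14, 14]
s0→1 s1→2 s1→3 e2→2 s2→3 s3→4  — peak 4.

4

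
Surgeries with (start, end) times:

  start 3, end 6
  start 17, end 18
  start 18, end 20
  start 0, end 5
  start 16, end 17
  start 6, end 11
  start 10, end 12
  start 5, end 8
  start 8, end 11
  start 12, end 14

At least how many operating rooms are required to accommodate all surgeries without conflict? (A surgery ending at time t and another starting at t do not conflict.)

The answer is the maximum number of intervals overlapping at any instant.
Events (time:±→running): 0:+→1 3:+→2 5:-→1 5:+→2 6:-→1 6:+→2 8:-→1 8:+→2 10:+→3 … peak 3.

3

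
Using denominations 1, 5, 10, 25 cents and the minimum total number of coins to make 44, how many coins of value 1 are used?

4

44 = 1×25 + 1×10 + 1×5 + 4×1
Count of 1: 4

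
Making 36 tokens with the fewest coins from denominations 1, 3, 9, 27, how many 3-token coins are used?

36 − 1×27→9 − 1×9→0
Count of 3: 0

0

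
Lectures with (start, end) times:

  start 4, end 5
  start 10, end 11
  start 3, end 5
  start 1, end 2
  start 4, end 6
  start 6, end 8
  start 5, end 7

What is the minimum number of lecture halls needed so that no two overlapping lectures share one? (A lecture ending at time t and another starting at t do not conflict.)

3

Events (time:±→running): 1:+→1 2:-→0 3:+→1 4:+→2 4:+→3 … peak 3.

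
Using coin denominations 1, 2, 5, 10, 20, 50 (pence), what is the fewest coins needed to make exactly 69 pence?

5

69 = 1×50 + 1×10 + 1×5 + 2×2
Total coins = 1 + 1 + 1 + 2 = 5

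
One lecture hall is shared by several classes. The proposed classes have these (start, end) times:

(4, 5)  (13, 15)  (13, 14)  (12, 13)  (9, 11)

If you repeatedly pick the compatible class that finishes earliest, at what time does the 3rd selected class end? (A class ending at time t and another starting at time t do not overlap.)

By end time: (4,5), (9,11), (12,13), (13,14), (13,15).
Pick (4,5); next start ≥ 5 → (9,11); next start ≥ 11 → (12,13); next start ≥ 13 → (13,14).
Selected: (4,5) (9,11) (12,13) (13,14)

13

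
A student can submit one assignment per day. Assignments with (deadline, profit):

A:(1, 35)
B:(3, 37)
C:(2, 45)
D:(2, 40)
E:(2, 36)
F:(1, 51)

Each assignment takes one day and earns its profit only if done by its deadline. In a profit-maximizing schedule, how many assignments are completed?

Profit order: F=51 C=45 D=40 B=37 E=36 A=35
Assign: F→slot 1, C→slot 2, D skipped, B→slot 3, E skipped, A skipped.
Slots: [1:F] [2:C] [3:B]
3 of 6 scheduled.

3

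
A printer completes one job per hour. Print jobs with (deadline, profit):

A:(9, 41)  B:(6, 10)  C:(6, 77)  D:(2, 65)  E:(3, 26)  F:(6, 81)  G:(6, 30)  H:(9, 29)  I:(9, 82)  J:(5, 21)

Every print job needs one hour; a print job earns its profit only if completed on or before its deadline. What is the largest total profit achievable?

By profit: I(d9,82), F(d6,81), C(d6,77), D(d2,65), A(d9,41), G(d6,30), H(d9,29), E(d3,26), J(d5,21), B(d6,10)
I→slot 9; F→slot 6; C→slot 5; D→slot 2; A→slot 8; G→slot 4; H→slot 7; E→slot 3; J→slot 1; B skipped.
Profit = 21 + 65 + 26 + 30 + 77 + 81 + 29 + 41 + 82 = 452

452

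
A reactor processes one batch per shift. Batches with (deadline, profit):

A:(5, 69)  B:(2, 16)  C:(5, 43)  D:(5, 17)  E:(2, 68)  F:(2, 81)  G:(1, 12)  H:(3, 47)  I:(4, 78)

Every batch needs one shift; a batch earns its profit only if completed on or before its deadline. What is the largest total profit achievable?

Sort by profit descending; place each in the latest free slot ≤ its deadline.
By profit: F(d2,81), I(d4,78), A(d5,69), E(d2,68), H(d3,47), C(d5,43), D(d5,17), B(d2,16), G(d1,12)
F→slot 2; I→slot 4; A→slot 5; E→slot 1; H→slot 3; C skipped; D skipped; B skipped; G skipped.
Profit = 68 + 81 + 47 + 78 + 69 = 343

343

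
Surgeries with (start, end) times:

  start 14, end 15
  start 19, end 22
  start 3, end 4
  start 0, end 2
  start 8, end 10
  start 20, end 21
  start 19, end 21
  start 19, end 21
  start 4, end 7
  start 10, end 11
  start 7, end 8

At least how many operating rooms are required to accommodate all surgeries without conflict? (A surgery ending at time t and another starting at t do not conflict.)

The answer is the maximum number of intervals overlapping at any instant.
Events (time:±→running): 0:+→1 2:-→0 3:+→1 4:-→0 4:+→1 7:-→0 7:+→1 8:-→0 8:+→1 10:-→0 10:+→1 11:-→0 14:+→1 15:-→0 19:+→1 19:+→2 19:+→3 20:+→4 … peak 4.

4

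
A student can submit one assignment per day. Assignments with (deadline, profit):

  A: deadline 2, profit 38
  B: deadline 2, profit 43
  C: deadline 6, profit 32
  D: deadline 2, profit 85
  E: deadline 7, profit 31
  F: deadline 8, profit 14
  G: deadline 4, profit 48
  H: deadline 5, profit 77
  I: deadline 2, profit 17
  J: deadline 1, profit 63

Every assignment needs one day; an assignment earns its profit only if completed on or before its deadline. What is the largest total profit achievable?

Sort by profit descending; place each in the latest free slot ≤ its deadline.
By profit: D(d2,85), H(d5,77), J(d1,63), G(d4,48), B(d2,43), A(d2,38), C(d6,32), E(d7,31), I(d2,17), F(d8,14)
D→slot 2; H→slot 5; J→slot 1; G→slot 4; B skipped; A skipped; C→slot 6; E→slot 7; I skipped; F→slot 8.
Profit = 63 + 85 + 48 + 77 + 32 + 31 + 14 = 350

350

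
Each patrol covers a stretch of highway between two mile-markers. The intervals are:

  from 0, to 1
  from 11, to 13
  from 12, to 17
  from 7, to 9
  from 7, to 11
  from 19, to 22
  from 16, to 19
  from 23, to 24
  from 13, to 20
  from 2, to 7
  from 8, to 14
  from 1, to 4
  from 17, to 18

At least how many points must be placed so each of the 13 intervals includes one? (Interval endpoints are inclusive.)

Process intervals by earliest right end; each time one isn't hit yet, stab at its right endpoint.
Sorted: [0,1] [1,4] [2,7] [7,9] [7,11] [11,13] [8,14] [12,17] [17,18] [16,19] [13,20] [19,22] [23,24]
{[0,1],[1,4]} hit by 1; {[2,7],[7,9],[7,11]} hit by 7; {[11,13],[8,14],[12,17]} hit by 13; {[17,18],[16,19],[13,20]} hit by 18; {[19,22]} hit by 22; {[23,24]} hit by 24.
Points: 1, 7, 13, 18, 22, 24 (6 total).

6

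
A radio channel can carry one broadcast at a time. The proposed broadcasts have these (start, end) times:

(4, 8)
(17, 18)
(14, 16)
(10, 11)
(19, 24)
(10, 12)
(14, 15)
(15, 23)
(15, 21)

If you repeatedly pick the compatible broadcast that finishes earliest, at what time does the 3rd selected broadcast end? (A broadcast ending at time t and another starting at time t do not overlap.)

Greedy by earliest finish: after sorting by end time, pick each interval compatible with the last pick.
Sorted by end: (4,8)  (10,11)  (10,12)  (14,15)  (14,16)  (17,18)  (15,21)  (15,23)  (19,24)
take (4,8); take (10,11); skip (10,12); take (14,15); skip (14,16); take (17,18); take (19,24).
Selected: (4,8) (10,11) (14,15) (17,18) (19,24)

15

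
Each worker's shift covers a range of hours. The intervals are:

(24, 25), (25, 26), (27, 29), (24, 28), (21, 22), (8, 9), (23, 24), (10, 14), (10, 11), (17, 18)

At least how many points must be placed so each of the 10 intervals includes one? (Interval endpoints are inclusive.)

7

Process intervals by earliest right end; each time one isn't hit yet, stab at its right endpoint.
Sorted: [8,9] [10,11] [10,14] [17,18] [21,22] [23,24] [24,25] [25,26] [24,28] [27,29]
{[8,9]} hit by 9; {[10,11],[10,14]} hit by 11; {[17,18]} hit by 18; {[21,22]} hit by 22; {[23,24],[24,25]} hit by 24; {[25,26],[24,28]} hit by 26; {[27,29]} hit by 29.
Points: 9, 11, 18, 22, 24, 26, 29 (7 total).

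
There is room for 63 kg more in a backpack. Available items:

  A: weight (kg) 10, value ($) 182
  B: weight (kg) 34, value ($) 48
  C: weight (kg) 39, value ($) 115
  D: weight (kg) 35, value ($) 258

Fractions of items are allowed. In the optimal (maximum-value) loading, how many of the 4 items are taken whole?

2

Order: A (182/10=18.20) > D (258/35=7.37) > C (115/39=2.95) > B (48/34=1.41)
Fill: take A (10 @ 182) → take D (35 @ 258) → take 18/39 of C → 53.08; 63/63 used.
2 item(s) taken whole; one partial (take 18/39 of C).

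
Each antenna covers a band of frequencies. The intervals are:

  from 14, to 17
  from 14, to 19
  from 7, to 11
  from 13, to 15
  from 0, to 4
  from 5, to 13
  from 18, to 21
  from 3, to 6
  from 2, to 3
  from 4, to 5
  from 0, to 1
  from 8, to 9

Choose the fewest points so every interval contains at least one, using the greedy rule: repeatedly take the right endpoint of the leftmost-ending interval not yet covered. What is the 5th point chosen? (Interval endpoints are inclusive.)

15

Process intervals by earliest right end; each time one isn't hit yet, stab at its right endpoint.
By right end: [0,1]  [2,3]  [0,4]  [4,5]  [3,6]  [8,9]  [7,11]  [5,13]  [13,15]  [14,17]  [14,19]  [18,21]
[0,1] uncovered → point at 1; [2,3] uncovered → point at 3; [4,5] uncovered → point at 5; [8,9] uncovered → point at 9; [13,15] uncovered → point at 15; [18,21] uncovered → point at 21.
Points: 1, 3, 5, 9, 15, 21 (6 total).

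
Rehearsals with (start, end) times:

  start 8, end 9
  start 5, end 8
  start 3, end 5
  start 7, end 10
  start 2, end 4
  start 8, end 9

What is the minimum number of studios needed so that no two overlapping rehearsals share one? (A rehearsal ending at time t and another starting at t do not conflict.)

starts: [2, 3, 5, 7, 8, 8]
ends:   [4, 5, 8, 9, 9, 10]
s2→1 s3→2 e4→1 e5→0 s5→1 s7→2 e8→1 s8→2 s8→3  — peak 3.

3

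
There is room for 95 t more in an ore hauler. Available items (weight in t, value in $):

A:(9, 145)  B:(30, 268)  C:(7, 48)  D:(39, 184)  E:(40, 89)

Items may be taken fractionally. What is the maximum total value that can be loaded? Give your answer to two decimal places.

667.25

Sort by value per unit weight and fill in that order.
Order: A (145/9=16.11) > B (268/30=8.93) > C (48/7=6.86) > D (184/39=4.72) > E (89/40=2.23)
Fill: take A (9 @ 145) → take B (30 @ 268) → take C (7 @ 48) → take D (39 @ 184) → take 10/40 of E → 22.25; 95/95 used.
Total value = 667.25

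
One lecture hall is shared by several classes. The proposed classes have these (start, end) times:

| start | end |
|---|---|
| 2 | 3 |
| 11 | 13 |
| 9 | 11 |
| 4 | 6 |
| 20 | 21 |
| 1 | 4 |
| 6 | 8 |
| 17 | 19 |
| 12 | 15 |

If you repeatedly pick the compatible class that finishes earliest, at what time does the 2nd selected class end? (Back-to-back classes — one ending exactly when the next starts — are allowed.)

6

By end time: (2,3), (1,4), (4,6), (6,8), (9,11), (11,13), (12,15), (17,19), (20,21).
Pick (2,3); next start ≥ 3 → (4,6); next start ≥ 6 → (6,8); next start ≥ 8 → (9,11); next start ≥ 11 → (11,13); next start ≥ 13 → (17,19); next start ≥ 19 → (20,21).
Selected: (2,3) (4,6) (6,8) (9,11) (11,13) (17,19) (20,21)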